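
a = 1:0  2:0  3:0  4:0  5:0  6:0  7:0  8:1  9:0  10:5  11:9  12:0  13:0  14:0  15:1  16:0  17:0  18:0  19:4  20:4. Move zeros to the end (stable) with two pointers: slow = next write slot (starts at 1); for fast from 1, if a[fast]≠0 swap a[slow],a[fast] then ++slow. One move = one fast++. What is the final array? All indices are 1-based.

[1, 5, 9, 1, 4, 4, 0, 0, 0, 0, 0, 0, 0, 0, 0, 0, 0, 0, 0, 0]

slow=1 fast=1: a[fast]=0, fast++
slow=1 fast=2: a[fast]=0, fast++
slow=1 fast=3: a[fast]=0, fast++
slow=1 fast=4: a[fast]=0, fast++
slow=1 fast=5: a[fast]=0, fast++
slow=1 fast=6: a[fast]=0, fast++
slow=1 fast=7: a[fast]=0, fast++
slow=1 fast=8: a[fast]=1≠0 swap→a[1]=1, slow++,fast++
slow=2 fast=9: a[fast]=0, fast++
slow=2 fast=10: a[fast]=5≠0 swap→a[2]=5, slow++,fast++
slow=3 fast=11: a[fast]=9≠0 swap→a[3]=9, slow++,fast++
slow=4 fast=12: a[fast]=0, fast++
slow=4 fast=13: a[fast]=0, fast++
slow=4 fast=14: a[fast]=0, fast++
slow=4 fast=15: a[fast]=1≠0 swap→a[4]=1, slow++,fast++
slow=5 fast=16: a[fast]=0, fast++
slow=5 fast=17: a[fast]=0, fast++
slow=5 fast=18: a[fast]=0, fast++
slow=5 fast=19: a[fast]=4≠0 swap→a[5]=4, slow++,fast++
slow=6 fast=20: a[fast]=4≠0 swap→a[6]=4, slow++,fast++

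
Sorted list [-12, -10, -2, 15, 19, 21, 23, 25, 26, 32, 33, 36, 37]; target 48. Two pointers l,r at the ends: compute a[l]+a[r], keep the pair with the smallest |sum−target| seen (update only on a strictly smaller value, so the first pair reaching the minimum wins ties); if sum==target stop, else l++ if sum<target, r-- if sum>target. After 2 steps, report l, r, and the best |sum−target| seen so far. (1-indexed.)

l=3, r=13, best |Δ|=21

l=1 r=13: -12+37=25 d=23 *, l++
l=2 r=13: -10+37=27 d=21 *, l++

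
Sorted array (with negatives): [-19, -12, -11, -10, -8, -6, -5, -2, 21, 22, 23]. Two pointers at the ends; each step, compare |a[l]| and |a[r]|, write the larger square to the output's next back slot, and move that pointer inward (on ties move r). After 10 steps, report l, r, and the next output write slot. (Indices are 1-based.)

l=8, r=8, next write slot=1

[1,11] |-19|<=|23| out[11]=529 → r--
[1,10] |-19|<=|22| out[10]=484 → r--
[1,9] |-19|<=|21| out[9]=441 → r--
[1,8] |-19|>|-2| out[8]=361 → l++
[2,8] |-12|>|-2| out[7]=144 → l++
[3,8] |-11|>|-2| out[6]=121 → l++
[4,8] |-10|>|-2| out[5]=100 → l++
[5,8] |-8|>|-2| out[4]=64 → l++
[6,8] |-6|>|-2| out[3]=36 → l++
[7,8] |-5|>|-2| out[2]=25 → l++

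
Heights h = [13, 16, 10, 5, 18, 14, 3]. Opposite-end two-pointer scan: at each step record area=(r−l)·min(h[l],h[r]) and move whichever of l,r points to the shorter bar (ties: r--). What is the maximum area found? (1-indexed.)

max area = 65

[1,7] min(13,3)*6=18 best=18 * → r--
[1,6] min(13,14)*5=65 best=65 * → l++
[2,6] min(16,14)*4=56 best=65 → r--
[2,5] min(16,18)*3=48 best=65 → l++
[3,5] min(10,18)*2=20 best=65 → l++
[4,5] min(5,18)*1=5 best=65 → l++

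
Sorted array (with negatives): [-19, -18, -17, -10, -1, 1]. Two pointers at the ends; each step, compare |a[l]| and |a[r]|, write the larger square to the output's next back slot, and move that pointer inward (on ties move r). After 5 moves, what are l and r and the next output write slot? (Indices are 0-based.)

l=4, r=4, next write slot=0

l=0 r=5: |-19|>|1| out[5]=361, l++
l=1 r=5: |-18|>|1| out[4]=324, l++
l=2 r=5: |-17|>|1| out[3]=289, l++
l=3 r=5: |-10|>|1| out[2]=100, l++
l=4 r=5: |-1|<=|1| out[1]=1, r--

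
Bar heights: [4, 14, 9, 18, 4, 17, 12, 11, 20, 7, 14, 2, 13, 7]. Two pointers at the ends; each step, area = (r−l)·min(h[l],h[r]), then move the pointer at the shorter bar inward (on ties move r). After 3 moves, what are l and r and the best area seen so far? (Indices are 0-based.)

l=1, r=11, best area=143

[0,13] min(4,7)*13=52 best=52 * → l++
[1,13] min(14,7)*12=84 best=84 * → r--
[1,12] min(14,13)*11=143 best=143 * → r--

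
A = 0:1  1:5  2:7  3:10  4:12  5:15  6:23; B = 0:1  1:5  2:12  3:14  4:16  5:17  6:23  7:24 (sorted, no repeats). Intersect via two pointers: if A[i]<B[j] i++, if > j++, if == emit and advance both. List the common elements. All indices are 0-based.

[i=0,j=0] 1==1 emit → i++,j++
[i=1,j=1] 5==5 emit → i++,j++
[i=2,j=2] 7<12 → i++
[i=3,j=2] 10<12 → i++
[i=4,j=2] 12==12 emit → i++,j++
[i=5,j=3] 15>14 → j++
[i=5,j=4] 15<16 → i++
[i=6,j=4] 23>16 → j++
[i=6,j=5] 23>17 → j++
[i=6,j=6] 23==23 emit → i++,j++

intersection = [1, 5, 12, 23]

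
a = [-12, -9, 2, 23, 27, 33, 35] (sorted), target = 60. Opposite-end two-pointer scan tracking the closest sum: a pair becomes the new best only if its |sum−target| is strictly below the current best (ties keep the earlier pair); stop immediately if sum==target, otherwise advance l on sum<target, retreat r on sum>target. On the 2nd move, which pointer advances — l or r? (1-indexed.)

[1,7] -12+35=23 d=37 * → l++
[2,7] -9+35=26 d=34 * → l++

l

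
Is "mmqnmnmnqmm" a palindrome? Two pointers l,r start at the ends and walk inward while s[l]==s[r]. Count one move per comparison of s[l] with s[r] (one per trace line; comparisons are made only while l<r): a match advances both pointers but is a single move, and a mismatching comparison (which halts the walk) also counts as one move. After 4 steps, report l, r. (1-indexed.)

l=5, r=7

[1,11] 'm'=='m' → l++,r--
[2,10] 'm'=='m' → l++,r--
[3,9] 'q'=='q' → l++,r--
[4,8] 'n'=='n' → l++,r--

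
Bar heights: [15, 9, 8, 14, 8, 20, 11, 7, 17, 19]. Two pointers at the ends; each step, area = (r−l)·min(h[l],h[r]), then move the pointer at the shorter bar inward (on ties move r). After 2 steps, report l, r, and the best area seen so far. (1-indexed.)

[1,10] min(15,19)*9=135 best=135 * → l++
[2,10] min(9,19)*8=72 best=135 → l++

l=3, r=10, best area=135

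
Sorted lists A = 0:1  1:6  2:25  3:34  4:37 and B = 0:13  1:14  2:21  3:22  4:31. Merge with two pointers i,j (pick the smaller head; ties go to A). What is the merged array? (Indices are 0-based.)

[1, 6, 13, 14, 21, 22, 25, 31, 34, 37]

i=0 j=0: A[i]=1<=B[j]=13 take 1, i++
i=1 j=0: A[i]=6<=B[j]=13 take 6, i++
i=2 j=0: A[i]=25>B[j]=13 take 13, j++
i=2 j=1: A[i]=25>B[j]=14 take 14, j++
i=2 j=2: A[i]=25>B[j]=21 take 21, j++
i=2 j=3: A[i]=25>B[j]=22 take 22, j++
i=2 j=4: A[i]=25<=B[j]=31 take 25, i++
i=3 j=4: A[i]=34>B[j]=31 take 31, j++
i=3 j=5: B done, take A[i]=34, i++
i=4 j=5: B done, take A[i]=37, i++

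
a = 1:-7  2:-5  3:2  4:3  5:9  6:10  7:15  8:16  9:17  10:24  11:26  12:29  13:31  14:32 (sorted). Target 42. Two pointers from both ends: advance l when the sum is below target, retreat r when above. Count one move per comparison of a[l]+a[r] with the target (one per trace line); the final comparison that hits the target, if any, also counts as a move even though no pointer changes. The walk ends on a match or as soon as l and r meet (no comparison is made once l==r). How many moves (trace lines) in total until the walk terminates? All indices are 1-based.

l=1 r=14: -7+32=25 <42, l++
l=2 r=14: -5+32=27 <42, l++
l=3 r=14: 2+32=34 <42, l++
l=4 r=14: 3+32=35 <42, l++
l=5 r=14: 9+32=41 <42, l++
l=6 r=14: 10+32=42, found

6 moves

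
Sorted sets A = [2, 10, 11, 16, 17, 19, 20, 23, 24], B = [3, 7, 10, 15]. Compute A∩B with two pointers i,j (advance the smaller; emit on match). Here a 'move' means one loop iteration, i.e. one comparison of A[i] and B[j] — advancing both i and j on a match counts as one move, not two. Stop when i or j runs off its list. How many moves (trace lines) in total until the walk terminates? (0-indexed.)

i=0 j=0: 2<3, i++
i=1 j=0: 10>3, j++
i=1 j=1: 10>7, j++
i=1 j=2: 10==10 emit, i++,j++
i=2 j=3: 11<15, i++
i=3 j=3: 16>15, j++

6 moves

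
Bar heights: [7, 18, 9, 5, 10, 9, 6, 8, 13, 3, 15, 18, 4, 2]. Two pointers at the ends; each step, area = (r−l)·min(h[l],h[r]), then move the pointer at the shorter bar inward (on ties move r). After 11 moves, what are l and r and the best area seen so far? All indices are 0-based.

[0,13] min(7,2)*13=26 best=26 * → r--
[0,12] min(7,4)*12=48 best=48 * → r--
[0,11] min(7,18)*11=77 best=77 * → l++
[1,11] min(18,18)*10=180 best=180 * → r--
[1,10] min(18,15)*9=135 best=180 → r--
[1,9] min(18,3)*8=24 best=180 → r--
[1,8] min(18,13)*7=91 best=180 → r--
[1,7] min(18,8)*6=48 best=180 → r--
[1,6] min(18,6)*5=30 best=180 → r--
[1,5] min(18,9)*4=36 best=180 → r--
[1,4] min(18,10)*3=30 best=180 → r--

l=1, r=3, best area=180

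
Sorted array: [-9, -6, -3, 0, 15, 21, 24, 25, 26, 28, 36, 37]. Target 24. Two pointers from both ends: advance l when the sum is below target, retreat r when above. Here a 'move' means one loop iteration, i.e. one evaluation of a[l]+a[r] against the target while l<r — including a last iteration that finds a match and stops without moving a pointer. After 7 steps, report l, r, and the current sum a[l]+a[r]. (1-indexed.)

[1,12] -9+37=28 >24 → r--
[1,11] -9+36=27 >24 → r--
[1,10] -9+28=19 <24 → l++
[2,10] -6+28=22 <24 → l++
[3,10] -3+28=25 >24 → r--
[3,9] -3+26=23 <24 → l++
[4,9] 0+26=26 >24 → r--

l=4, r=8, sum=25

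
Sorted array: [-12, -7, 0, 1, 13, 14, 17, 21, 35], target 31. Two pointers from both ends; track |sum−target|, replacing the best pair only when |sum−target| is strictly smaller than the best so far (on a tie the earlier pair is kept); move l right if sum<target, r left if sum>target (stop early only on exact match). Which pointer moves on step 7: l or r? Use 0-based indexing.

l

l=0 r=8: -12+35=23 d=8 *, l++
l=1 r=8: -7+35=28 d=3 *, l++
l=2 r=8: 0+35=35 d=4, r--
l=2 r=7: 0+21=21 d=10, l++
l=3 r=7: 1+21=22 d=9, l++
l=4 r=7: 13+21=34 d=3, r--
l=4 r=6: 13+17=30 d=1 *, l++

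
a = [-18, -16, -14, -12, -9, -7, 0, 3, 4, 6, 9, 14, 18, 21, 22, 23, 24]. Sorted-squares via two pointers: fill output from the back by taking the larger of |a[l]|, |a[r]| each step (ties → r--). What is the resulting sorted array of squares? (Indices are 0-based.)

l=0 r=16: |-18|<=|24| out[16]=576, r--
l=0 r=15: |-18|<=|23| out[15]=529, r--
l=0 r=14: |-18|<=|22| out[14]=484, r--
l=0 r=13: |-18|<=|21| out[13]=441, r--
l=0 r=12: |-18|<=|18| out[12]=324, r--
l=0 r=11: |-18|>|14| out[11]=324, l++
l=1 r=11: |-16|>|14| out[10]=256, l++
l=2 r=11: |-14|<=|14| out[9]=196, r--
l=2 r=10: |-14|>|9| out[8]=196, l++
l=3 r=10: |-12|>|9| out[7]=144, l++
l=4 r=10: |-9|<=|9| out[6]=81, r--
l=4 r=9: |-9|>|6| out[5]=81, l++
l=5 r=9: |-7|>|6| out[4]=49, l++
l=6 r=9: |0|<=|6| out[3]=36, r--
l=6 r=8: |0|<=|4| out[2]=16, r--
l=6 r=7: |0|<=|3| out[1]=9, r--
l=6 r=6: |0|<=|0| out[0]=0, r--

[0, 9, 16, 36, 49, 81, 81, 144, 196, 196, 256, 324, 324, 441, 484, 529, 576]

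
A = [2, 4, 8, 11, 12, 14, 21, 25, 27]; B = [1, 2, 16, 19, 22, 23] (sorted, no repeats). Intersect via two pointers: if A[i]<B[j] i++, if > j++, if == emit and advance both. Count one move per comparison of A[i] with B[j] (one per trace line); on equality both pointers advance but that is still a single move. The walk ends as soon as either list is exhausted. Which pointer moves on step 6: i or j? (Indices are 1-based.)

i

[i=1,j=1] 2>1 → j++
[i=1,j=2] 2==2 emit → i++,j++
[i=2,j=3] 4<16 → i++
[i=3,j=3] 8<16 → i++
[i=4,j=3] 11<16 → i++
[i=5,j=3] 12<16 → i++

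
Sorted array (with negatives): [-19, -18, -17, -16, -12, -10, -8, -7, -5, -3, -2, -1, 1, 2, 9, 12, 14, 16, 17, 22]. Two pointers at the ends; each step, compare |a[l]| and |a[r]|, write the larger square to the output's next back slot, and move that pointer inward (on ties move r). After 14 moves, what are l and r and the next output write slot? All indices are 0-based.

l=8, r=13, next write slot=5

[0,19] |-19|<=|22| out[19]=484 → r--
[0,18] |-19|>|17| out[18]=361 → l++
[1,18] |-18|>|17| out[17]=324 → l++
[2,18] |-17|<=|17| out[16]=289 → r--
[2,17] |-17|>|16| out[15]=289 → l++
[3,17] |-16|<=|16| out[14]=256 → r--
[3,16] |-16|>|14| out[13]=256 → l++
[4,16] |-12|<=|14| out[12]=196 → r--
[4,15] |-12|<=|12| out[11]=144 → r--
[4,14] |-12|>|9| out[10]=144 → l++
[5,14] |-10|>|9| out[9]=100 → l++
[6,14] |-8|<=|9| out[8]=81 → r--
[6,13] |-8|>|2| out[7]=64 → l++
[7,13] |-7|>|2| out[6]=49 → l++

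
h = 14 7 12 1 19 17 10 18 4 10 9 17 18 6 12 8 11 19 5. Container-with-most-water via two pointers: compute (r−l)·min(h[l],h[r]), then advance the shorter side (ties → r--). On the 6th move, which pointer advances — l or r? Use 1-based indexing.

r

l=1 r=19: min(14,5)*18=90 best=90 *, r--
l=1 r=18: min(14,19)*17=238 best=238 *, l++
l=2 r=18: min(7,19)*16=112 best=238, l++
l=3 r=18: min(12,19)*15=180 best=238, l++
l=4 r=18: min(1,19)*14=14 best=238, l++
l=5 r=18: min(19,19)*13=247 best=247 *, r--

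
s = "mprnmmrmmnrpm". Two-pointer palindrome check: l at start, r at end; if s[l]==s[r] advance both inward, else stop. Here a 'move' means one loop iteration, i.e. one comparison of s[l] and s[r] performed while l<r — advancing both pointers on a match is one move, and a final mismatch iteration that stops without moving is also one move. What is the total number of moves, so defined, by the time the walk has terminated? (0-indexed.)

6 moves

l=0 r=12: 'm'=='m', l++,r--
l=1 r=11: 'p'=='p', l++,r--
l=2 r=10: 'r'=='r', l++,r--
l=3 r=9: 'n'=='n', l++,r--
l=4 r=8: 'm'=='m', l++,r--
l=5 r=7: 'm'=='m', l++,r--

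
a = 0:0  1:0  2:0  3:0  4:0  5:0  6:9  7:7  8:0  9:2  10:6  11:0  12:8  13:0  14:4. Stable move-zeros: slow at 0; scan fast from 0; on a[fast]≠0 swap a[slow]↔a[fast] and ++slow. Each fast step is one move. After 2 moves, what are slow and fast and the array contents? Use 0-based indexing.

(s=0,f=0) a[fast]=0 → fast++
(s=0,f=1) a[fast]=0 → fast++

slow=0, fast=2, a=[0, 0, 0, 0, 0, 0, 9, 7, 0, 2, 6, 0, 8, 0, 4]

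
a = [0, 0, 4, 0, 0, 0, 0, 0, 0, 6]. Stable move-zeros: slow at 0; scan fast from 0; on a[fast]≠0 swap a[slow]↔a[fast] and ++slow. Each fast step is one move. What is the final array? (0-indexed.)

[4, 6, 0, 0, 0, 0, 0, 0, 0, 0]

(s=0,f=0) a[fast]=0 → fast++
(s=0,f=1) a[fast]=0 → fast++
(s=0,f=2) a[fast]=4≠0 swap→a[0]=4 → slow++,fast++
(s=1,f=3) a[fast]=0 → fast++
(s=1,f=4) a[fast]=0 → fast++
(s=1,f=5) a[fast]=0 → fast++
(s=1,f=6) a[fast]=0 → fast++
(s=1,f=7) a[fast]=0 → fast++
(s=1,f=8) a[fast]=0 → fast++
(s=1,f=9) a[fast]=6≠0 swap→a[1]=6 → slow++,fast++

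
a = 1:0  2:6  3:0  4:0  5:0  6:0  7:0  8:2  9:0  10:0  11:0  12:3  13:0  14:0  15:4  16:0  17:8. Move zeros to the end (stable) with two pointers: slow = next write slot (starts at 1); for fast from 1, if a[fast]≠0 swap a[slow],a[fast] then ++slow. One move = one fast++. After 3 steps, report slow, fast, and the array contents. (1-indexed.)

slow=2, fast=4, a=[6, 0, 0, 0, 0, 0, 0, 2, 0, 0, 0, 3, 0, 0, 4, 0, 8]

slow=1 fast=1: a[fast]=0, fast++
slow=1 fast=2: a[fast]=6≠0 swap→a[1]=6, slow++,fast++
slow=2 fast=3: a[fast]=0, fast++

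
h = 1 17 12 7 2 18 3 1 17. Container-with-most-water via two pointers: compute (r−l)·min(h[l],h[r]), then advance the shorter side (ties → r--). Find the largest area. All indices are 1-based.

[1,9] min(1,17)*8=8 best=8 * → l++
[2,9] min(17,17)*7=119 best=119 * → r--
[2,8] min(17,1)*6=6 best=119 → r--
[2,7] min(17,3)*5=15 best=119 → r--
[2,6] min(17,18)*4=68 best=119 → l++
[3,6] min(12,18)*3=36 best=119 → l++
[4,6] min(7,18)*2=14 best=119 → l++
[5,6] min(2,18)*1=2 best=119 → l++

max area = 119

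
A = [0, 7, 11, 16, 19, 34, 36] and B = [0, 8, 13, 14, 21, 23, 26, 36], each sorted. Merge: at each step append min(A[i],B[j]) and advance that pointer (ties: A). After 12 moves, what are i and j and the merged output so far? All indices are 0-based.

i=5, j=7, merged so far=[0, 0, 7, 8, 11, 13, 14, 16, 19, 21, 23, 26]

i=0 j=0: A[i]=0<=B[j]=0 take 0, i++
i=1 j=0: A[i]=7>B[j]=0 take 0, j++
i=1 j=1: A[i]=7<=B[j]=8 take 7, i++
i=2 j=1: A[i]=11>B[j]=8 take 8, j++
i=2 j=2: A[i]=11<=B[j]=13 take 11, i++
i=3 j=2: A[i]=16>B[j]=13 take 13, j++
i=3 j=3: A[i]=16>B[j]=14 take 14, j++
i=3 j=4: A[i]=16<=B[j]=21 take 16, i++
i=4 j=4: A[i]=19<=B[j]=21 take 19, i++
i=5 j=4: A[i]=34>B[j]=21 take 21, j++
i=5 j=5: A[i]=34>B[j]=23 take 23, j++
i=5 j=6: A[i]=34>B[j]=26 take 26, j++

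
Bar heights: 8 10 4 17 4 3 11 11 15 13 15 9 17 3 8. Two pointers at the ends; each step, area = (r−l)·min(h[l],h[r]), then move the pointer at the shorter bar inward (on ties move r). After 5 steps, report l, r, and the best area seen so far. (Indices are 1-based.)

[1,15] min(8,8)*14=112 best=112 * → r--
[1,14] min(8,3)*13=39 best=112 → r--
[1,13] min(8,17)*12=96 best=112 → l++
[2,13] min(10,17)*11=110 best=112 → l++
[3,13] min(4,17)*10=40 best=112 → l++

l=4, r=13, best area=112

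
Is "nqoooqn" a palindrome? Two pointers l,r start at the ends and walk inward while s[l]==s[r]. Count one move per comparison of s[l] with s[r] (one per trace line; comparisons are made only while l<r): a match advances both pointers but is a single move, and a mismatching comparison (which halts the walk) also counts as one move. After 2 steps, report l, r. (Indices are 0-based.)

l=2, r=4

[0,6] 'n'=='n' → l++,r--
[1,5] 'q'=='q' → l++,r--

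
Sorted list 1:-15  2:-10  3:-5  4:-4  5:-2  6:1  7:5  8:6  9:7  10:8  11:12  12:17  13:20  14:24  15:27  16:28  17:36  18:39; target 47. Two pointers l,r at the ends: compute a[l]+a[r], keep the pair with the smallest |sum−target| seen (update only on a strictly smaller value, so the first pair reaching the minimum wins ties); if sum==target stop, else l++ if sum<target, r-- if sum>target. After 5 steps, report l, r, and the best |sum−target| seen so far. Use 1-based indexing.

l=1 r=18: -15+39=24 d=23 *, l++
l=2 r=18: -10+39=29 d=18 *, l++
l=3 r=18: -5+39=34 d=13 *, l++
l=4 r=18: -4+39=35 d=12 *, l++
l=5 r=18: -2+39=37 d=10 *, l++

l=6, r=18, best |Δ|=10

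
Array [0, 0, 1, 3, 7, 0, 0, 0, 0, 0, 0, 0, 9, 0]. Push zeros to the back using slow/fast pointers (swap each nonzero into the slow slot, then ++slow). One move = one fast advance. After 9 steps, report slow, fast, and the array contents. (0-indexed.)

(s=0,f=0) a[fast]=0 → fast++
(s=0,f=1) a[fast]=0 → fast++
(s=0,f=2) a[fast]=1≠0 swap→a[0]=1 → slow++,fast++
(s=1,f=3) a[fast]=3≠0 swap→a[1]=3 → slow++,fast++
(s=2,f=4) a[fast]=7≠0 swap→a[2]=7 → slow++,fast++
(s=3,f=5) a[fast]=0 → fast++
(s=3,f=6) a[fast]=0 → fast++
(s=3,f=7) a[fast]=0 → fast++
(s=3,f=8) a[fast]=0 → fast++

slow=3, fast=9, a=[1, 3, 7, 0, 0, 0, 0, 0, 0, 0, 0, 0, 9, 0]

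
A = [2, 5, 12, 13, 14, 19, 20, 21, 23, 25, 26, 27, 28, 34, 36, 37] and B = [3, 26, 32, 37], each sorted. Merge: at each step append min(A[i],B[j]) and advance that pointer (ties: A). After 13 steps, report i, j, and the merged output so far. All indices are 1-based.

i=12, j=3, merged so far=[2, 3, 5, 12, 13, 14, 19, 20, 21, 23, 25, 26, 26]

i=1 j=1: A[i]=2<=B[j]=3 take 2, i++
i=2 j=1: A[i]=5>B[j]=3 take 3, j++
i=2 j=2: A[i]=5<=B[j]=26 take 5, i++
i=3 j=2: A[i]=12<=B[j]=26 take 12, i++
i=4 j=2: A[i]=13<=B[j]=26 take 13, i++
i=5 j=2: A[i]=14<=B[j]=26 take 14, i++
i=6 j=2: A[i]=19<=B[j]=26 take 19, i++
i=7 j=2: A[i]=20<=B[j]=26 take 20, i++
i=8 j=2: A[i]=21<=B[j]=26 take 21, i++
i=9 j=2: A[i]=23<=B[j]=26 take 23, i++
i=10 j=2: A[i]=25<=B[j]=26 take 25, i++
i=11 j=2: A[i]=26<=B[j]=26 take 26, i++
i=12 j=2: A[i]=27>B[j]=26 take 26, j++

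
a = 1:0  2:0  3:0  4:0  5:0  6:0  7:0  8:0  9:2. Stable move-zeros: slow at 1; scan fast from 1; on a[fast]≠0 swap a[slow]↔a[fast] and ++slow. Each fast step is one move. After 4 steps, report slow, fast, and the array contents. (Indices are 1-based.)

(s=1,f=1) a[fast]=0 → fast++
(s=1,f=2) a[fast]=0 → fast++
(s=1,f=3) a[fast]=0 → fast++
(s=1,f=4) a[fast]=0 → fast++

slow=1, fast=5, a=[0, 0, 0, 0, 0, 0, 0, 0, 2]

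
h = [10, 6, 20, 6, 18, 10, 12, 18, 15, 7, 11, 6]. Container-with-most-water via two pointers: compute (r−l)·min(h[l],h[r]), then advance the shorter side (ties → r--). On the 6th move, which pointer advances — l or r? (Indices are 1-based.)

[1,12] min(10,6)*11=66 best=66 * → r--
[1,11] min(10,11)*10=100 best=100 * → l++
[2,11] min(6,11)*9=54 best=100 → l++
[3,11] min(20,11)*8=88 best=100 → r--
[3,10] min(20,7)*7=49 best=100 → r--
[3,9] min(20,15)*6=90 best=100 → r--

r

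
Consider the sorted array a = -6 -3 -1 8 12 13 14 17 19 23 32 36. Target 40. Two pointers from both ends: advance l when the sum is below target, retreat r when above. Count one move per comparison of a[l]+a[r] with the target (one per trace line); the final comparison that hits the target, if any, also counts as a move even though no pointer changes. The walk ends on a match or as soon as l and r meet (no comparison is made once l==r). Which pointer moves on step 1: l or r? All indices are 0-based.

l=0 r=11: -6+36=30 <40, l++

l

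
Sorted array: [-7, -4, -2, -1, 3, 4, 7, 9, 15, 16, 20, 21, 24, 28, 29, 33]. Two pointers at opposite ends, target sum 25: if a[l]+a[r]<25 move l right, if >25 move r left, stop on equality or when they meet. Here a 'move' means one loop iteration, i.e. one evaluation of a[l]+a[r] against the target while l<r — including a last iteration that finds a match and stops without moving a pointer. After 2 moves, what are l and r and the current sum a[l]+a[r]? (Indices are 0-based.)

[0,15] -7+33=26 >25 → r--
[0,14] -7+29=22 <25 → l++

l=1, r=14, sum=25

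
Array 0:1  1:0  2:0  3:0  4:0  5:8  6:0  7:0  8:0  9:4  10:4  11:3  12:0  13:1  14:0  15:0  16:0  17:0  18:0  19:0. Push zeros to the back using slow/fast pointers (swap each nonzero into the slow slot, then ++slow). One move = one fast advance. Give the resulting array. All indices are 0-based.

[1, 8, 4, 4, 3, 1, 0, 0, 0, 0, 0, 0, 0, 0, 0, 0, 0, 0, 0, 0]

(s=0,f=0) a[fast]=1≠0 swap→a[0]=1 → slow++,fast++
(s=1,f=1) a[fast]=0 → fast++
(s=1,f=2) a[fast]=0 → fast++
(s=1,f=3) a[fast]=0 → fast++
(s=1,f=4) a[fast]=0 → fast++
(s=1,f=5) a[fast]=8≠0 swap→a[1]=8 → slow++,fast++
(s=2,f=6) a[fast]=0 → fast++
(s=2,f=7) a[fast]=0 → fast++
(s=2,f=8) a[fast]=0 → fast++
(s=2,f=9) a[fast]=4≠0 swap→a[2]=4 → slow++,fast++
(s=3,f=10) a[fast]=4≠0 swap→a[3]=4 → slow++,fast++
(s=4,f=11) a[fast]=3≠0 swap→a[4]=3 → slow++,fast++
(s=5,f=12) a[fast]=0 → fast++
(s=5,f=13) a[fast]=1≠0 swap→a[5]=1 → slow++,fast++
(s=6,f=14) a[fast]=0 → fast++
(s=6,f=15) a[fast]=0 → fast++
(s=6,f=16) a[fast]=0 → fast++
(s=6,f=17) a[fast]=0 → fast++
(s=6,f=18) a[fast]=0 → fast++
(s=6,f=19) a[fast]=0 → fast++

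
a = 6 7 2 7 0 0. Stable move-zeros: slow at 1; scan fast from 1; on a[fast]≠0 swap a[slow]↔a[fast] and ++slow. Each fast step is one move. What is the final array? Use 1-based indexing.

slow=1 fast=1: a[fast]=6≠0 swap→a[1]=6, slow++,fast++
slow=2 fast=2: a[fast]=7≠0 swap→a[2]=7, slow++,fast++
slow=3 fast=3: a[fast]=2≠0 swap→a[3]=2, slow++,fast++
slow=4 fast=4: a[fast]=7≠0 swap→a[4]=7, slow++,fast++
slow=5 fast=5: a[fast]=0, fast++
slow=5 fast=6: a[fast]=0, fast++

[6, 7, 2, 7, 0, 0]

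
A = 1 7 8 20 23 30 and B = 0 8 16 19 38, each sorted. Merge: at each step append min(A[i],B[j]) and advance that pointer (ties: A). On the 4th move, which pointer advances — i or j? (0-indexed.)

[i=0,j=0] A[i]=1>B[j]=0 take 0 → j++
[i=0,j=1] A[i]=1<=B[j]=8 take 1 → i++
[i=1,j=1] A[i]=7<=B[j]=8 take 7 → i++
[i=2,j=1] A[i]=8<=B[j]=8 take 8 → i++

i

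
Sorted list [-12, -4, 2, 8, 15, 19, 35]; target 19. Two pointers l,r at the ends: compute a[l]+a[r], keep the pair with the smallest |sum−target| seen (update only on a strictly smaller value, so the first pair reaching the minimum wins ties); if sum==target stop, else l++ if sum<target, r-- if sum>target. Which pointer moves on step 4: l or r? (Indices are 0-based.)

[0,6] -12+35=23 d=4 * → r--
[0,5] -12+19=7 d=12 → l++
[1,5] -4+19=15 d=4 → l++
[2,5] 2+19=21 d=2 * → r--

r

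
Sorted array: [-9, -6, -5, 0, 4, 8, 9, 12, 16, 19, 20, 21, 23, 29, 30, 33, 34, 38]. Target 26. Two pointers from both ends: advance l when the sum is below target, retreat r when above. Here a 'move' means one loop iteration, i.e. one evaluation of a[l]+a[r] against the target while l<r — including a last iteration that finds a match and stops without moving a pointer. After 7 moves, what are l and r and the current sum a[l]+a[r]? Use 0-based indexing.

l=0 r=17: -9+38=29 >26, r--
l=0 r=16: -9+34=25 <26, l++
l=1 r=16: -6+34=28 >26, r--
l=1 r=15: -6+33=27 >26, r--
l=1 r=14: -6+30=24 <26, l++
l=2 r=14: -5+30=25 <26, l++
l=3 r=14: 0+30=30 >26, r--

l=3, r=13, sum=29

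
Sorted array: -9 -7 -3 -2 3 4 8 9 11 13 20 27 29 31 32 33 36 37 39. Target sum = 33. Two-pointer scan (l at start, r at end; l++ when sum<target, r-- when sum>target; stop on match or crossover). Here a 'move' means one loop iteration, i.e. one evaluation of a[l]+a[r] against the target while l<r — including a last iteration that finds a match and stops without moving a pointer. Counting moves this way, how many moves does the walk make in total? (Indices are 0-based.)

l=0 r=18: -9+39=30 <33, l++
l=1 r=18: -7+39=32 <33, l++
l=2 r=18: -3+39=36 >33, r--
l=2 r=17: -3+37=34 >33, r--
l=2 r=16: -3+36=33, found

5 moves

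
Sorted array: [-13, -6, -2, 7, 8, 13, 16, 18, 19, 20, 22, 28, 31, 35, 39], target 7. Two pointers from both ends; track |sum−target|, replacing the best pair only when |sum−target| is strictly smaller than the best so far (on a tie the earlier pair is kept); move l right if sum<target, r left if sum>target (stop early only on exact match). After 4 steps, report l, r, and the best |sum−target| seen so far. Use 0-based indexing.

l=0, r=10, best |Δ|=8

l=0 r=14: -13+39=26 d=19 *, r--
l=0 r=13: -13+35=22 d=15 *, r--
l=0 r=12: -13+31=18 d=11 *, r--
l=0 r=11: -13+28=15 d=8 *, r--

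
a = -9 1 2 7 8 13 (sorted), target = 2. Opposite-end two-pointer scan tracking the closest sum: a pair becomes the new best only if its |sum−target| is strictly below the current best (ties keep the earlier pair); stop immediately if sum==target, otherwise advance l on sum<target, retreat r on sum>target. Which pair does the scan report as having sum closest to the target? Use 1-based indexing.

l=1 r=6: -9+13=4 d=2 *, r--
l=1 r=5: -9+8=-1 d=3, l++
l=2 r=5: 1+8=9 d=7, r--
l=2 r=4: 1+7=8 d=6, r--
l=2 r=3: 1+2=3 d=1 *, r--

pair (1, 2) with sum 3 (|Δ|=1)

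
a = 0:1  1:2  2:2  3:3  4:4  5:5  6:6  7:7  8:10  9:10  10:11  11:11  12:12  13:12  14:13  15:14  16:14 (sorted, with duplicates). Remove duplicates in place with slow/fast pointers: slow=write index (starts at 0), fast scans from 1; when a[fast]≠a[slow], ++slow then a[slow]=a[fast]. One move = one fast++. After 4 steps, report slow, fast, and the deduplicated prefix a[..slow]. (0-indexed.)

slow=3, fast=5, prefix=[1, 2, 3, 4]

(s=0,f=1) a[fast]=2≠a[slow]=1 write a[1]=2 → slow++,fast++
(s=1,f=2) a[fast]=2=a[slow] dup → fast++
(s=1,f=3) a[fast]=3≠a[slow]=2 write a[2]=3 → slow++,fast++
(s=2,f=4) a[fast]=4≠a[slow]=3 write a[3]=4 → slow++,fast++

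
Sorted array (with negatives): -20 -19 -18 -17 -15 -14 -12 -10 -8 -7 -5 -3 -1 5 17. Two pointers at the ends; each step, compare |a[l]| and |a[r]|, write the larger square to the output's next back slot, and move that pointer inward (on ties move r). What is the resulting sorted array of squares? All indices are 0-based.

[1, 9, 25, 25, 49, 64, 100, 144, 196, 225, 289, 289, 324, 361, 400]

[0,14] |-20|>|17| out[14]=400 → l++
[1,14] |-19|>|17| out[13]=361 → l++
[2,14] |-18|>|17| out[12]=324 → l++
[3,14] |-17|<=|17| out[11]=289 → r--
[3,13] |-17|>|5| out[10]=289 → l++
[4,13] |-15|>|5| out[9]=225 → l++
[5,13] |-14|>|5| out[8]=196 → l++
[6,13] |-12|>|5| out[7]=144 → l++
[7,13] |-10|>|5| out[6]=100 → l++
[8,13] |-8|>|5| out[5]=64 → l++
[9,13] |-7|>|5| out[4]=49 → l++
[10,13] |-5|<=|5| out[3]=25 → r--
[10,12] |-5|>|-1| out[2]=25 → l++
[11,12] |-3|>|-1| out[1]=9 → l++
[12,12] |-1|<=|-1| out[0]=1 → r--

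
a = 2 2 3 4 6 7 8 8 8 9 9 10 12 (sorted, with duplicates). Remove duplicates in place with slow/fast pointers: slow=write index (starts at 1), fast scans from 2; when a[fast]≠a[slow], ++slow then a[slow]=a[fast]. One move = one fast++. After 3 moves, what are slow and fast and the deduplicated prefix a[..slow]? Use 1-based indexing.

(s=1,f=2) a[fast]=2=a[slow] dup → fast++
(s=1,f=3) a[fast]=3≠a[slow]=2 write a[2]=3 → slow++,fast++
(s=2,f=4) a[fast]=4≠a[slow]=3 write a[3]=4 → slow++,fast++

slow=3, fast=5, prefix=[2, 3, 4]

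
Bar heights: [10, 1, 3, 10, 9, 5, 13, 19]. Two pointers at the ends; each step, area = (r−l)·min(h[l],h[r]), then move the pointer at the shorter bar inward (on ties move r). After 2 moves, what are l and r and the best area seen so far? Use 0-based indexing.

[0,7] min(10,19)*7=70 best=70 * → l++
[1,7] min(1,19)*6=6 best=70 → l++

l=2, r=7, best area=70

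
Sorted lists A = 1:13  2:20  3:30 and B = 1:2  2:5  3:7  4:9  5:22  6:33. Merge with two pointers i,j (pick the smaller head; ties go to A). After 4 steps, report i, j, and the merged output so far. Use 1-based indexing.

i=1, j=5, merged so far=[2, 5, 7, 9]

i=1 j=1: A[i]=13>B[j]=2 take 2, j++
i=1 j=2: A[i]=13>B[j]=5 take 5, j++
i=1 j=3: A[i]=13>B[j]=7 take 7, j++
i=1 j=4: A[i]=13>B[j]=9 take 9, j++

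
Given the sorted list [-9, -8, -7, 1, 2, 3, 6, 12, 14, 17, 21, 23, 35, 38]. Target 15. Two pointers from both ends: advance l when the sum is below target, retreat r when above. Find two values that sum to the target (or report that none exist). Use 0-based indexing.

l=0 r=13: -9+38=29 >15, r--
l=0 r=12: -9+35=26 >15, r--
l=0 r=11: -9+23=14 <15, l++
l=1 r=11: -8+23=15, found

(-8, 23)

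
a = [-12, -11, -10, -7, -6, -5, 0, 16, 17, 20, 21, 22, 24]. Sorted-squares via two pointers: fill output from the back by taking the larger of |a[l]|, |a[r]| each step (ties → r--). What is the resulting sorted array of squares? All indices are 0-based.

l=0 r=12: |-12|<=|24| out[12]=576, r--
l=0 r=11: |-12|<=|22| out[11]=484, r--
l=0 r=10: |-12|<=|21| out[10]=441, r--
l=0 r=9: |-12|<=|20| out[9]=400, r--
l=0 r=8: |-12|<=|17| out[8]=289, r--
l=0 r=7: |-12|<=|16| out[7]=256, r--
l=0 r=6: |-12|>|0| out[6]=144, l++
l=1 r=6: |-11|>|0| out[5]=121, l++
l=2 r=6: |-10|>|0| out[4]=100, l++
l=3 r=6: |-7|>|0| out[3]=49, l++
l=4 r=6: |-6|>|0| out[2]=36, l++
l=5 r=6: |-5|>|0| out[1]=25, l++
l=6 r=6: |0|<=|0| out[0]=0, r--

[0, 25, 36, 49, 100, 121, 144, 256, 289, 400, 441, 484, 576]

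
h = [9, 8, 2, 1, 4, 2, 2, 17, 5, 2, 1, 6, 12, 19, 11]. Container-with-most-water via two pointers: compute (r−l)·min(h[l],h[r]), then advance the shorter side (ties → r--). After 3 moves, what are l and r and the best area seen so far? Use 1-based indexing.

[1,15] min(9,11)*14=126 best=126 * → l++
[2,15] min(8,11)*13=104 best=126 → l++
[3,15] min(2,11)*12=24 best=126 → l++

l=4, r=15, best area=126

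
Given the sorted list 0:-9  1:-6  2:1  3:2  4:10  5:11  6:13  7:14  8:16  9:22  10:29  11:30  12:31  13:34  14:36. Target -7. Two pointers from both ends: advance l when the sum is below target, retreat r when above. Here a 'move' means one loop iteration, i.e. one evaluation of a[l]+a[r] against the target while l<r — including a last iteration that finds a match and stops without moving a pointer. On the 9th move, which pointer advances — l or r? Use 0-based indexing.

r

[0,14] -9+36=27 >-7 → r--
[0,13] -9+34=25 >-7 → r--
[0,12] -9+31=22 >-7 → r--
[0,11] -9+30=21 >-7 → r--
[0,10] -9+29=20 >-7 → r--
[0,9] -9+22=13 >-7 → r--
[0,8] -9+16=7 >-7 → r--
[0,7] -9+14=5 >-7 → r--
[0,6] -9+13=4 >-7 → r--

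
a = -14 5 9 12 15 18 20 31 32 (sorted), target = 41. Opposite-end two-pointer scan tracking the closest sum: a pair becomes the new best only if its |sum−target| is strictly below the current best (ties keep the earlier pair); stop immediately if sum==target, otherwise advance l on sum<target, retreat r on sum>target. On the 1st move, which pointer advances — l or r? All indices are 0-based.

l

l=0 r=8: -14+32=18 d=23 *, l++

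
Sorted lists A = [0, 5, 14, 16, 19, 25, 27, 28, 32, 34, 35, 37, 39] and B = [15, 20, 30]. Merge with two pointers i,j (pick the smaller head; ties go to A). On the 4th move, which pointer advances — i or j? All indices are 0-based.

j

[i=0,j=0] A[i]=0<=B[j]=15 take 0 → i++
[i=1,j=0] A[i]=5<=B[j]=15 take 5 → i++
[i=2,j=0] A[i]=14<=B[j]=15 take 14 → i++
[i=3,j=0] A[i]=16>B[j]=15 take 15 → j++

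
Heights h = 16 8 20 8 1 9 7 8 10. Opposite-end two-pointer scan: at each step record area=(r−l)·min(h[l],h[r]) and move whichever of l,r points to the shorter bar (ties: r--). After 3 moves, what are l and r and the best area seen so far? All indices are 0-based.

[0,8] min(16,10)*8=80 best=80 * → r--
[0,7] min(16,8)*7=56 best=80 → r--
[0,6] min(16,7)*6=42 best=80 → r--

l=0, r=5, best area=80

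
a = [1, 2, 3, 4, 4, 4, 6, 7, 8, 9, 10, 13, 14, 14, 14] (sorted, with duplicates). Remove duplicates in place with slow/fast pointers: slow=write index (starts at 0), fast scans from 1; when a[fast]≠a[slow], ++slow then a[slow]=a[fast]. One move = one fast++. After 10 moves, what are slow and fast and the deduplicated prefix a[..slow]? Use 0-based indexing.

slow=8, fast=11, prefix=[1, 2, 3, 4, 6, 7, 8, 9, 10]

slow=0 fast=1: a[fast]=2≠a[slow]=1 write a[1]=2, slow++,fast++
slow=1 fast=2: a[fast]=3≠a[slow]=2 write a[2]=3, slow++,fast++
slow=2 fast=3: a[fast]=4≠a[slow]=3 write a[3]=4, slow++,fast++
slow=3 fast=4: a[fast]=4=a[slow] dup, fast++
slow=3 fast=5: a[fast]=4=a[slow] dup, fast++
slow=3 fast=6: a[fast]=6≠a[slow]=4 write a[4]=6, slow++,fast++
slow=4 fast=7: a[fast]=7≠a[slow]=6 write a[5]=7, slow++,fast++
slow=5 fast=8: a[fast]=8≠a[slow]=7 write a[6]=8, slow++,fast++
slow=6 fast=9: a[fast]=9≠a[slow]=8 write a[7]=9, slow++,fast++
slow=7 fast=10: a[fast]=10≠a[slow]=9 write a[8]=10, slow++,fast++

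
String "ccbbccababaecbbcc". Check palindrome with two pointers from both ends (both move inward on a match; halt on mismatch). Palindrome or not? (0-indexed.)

not a palindrome (mismatch at 5,11)

[0,16] 'c'=='c' → l++,r--
[1,15] 'c'=='c' → l++,r--
[2,14] 'b'=='b' → l++,r--
[3,13] 'b'=='b' → l++,r--
[4,12] 'c'=='c' → l++,r--
[5,11] 'c'!='e' → stop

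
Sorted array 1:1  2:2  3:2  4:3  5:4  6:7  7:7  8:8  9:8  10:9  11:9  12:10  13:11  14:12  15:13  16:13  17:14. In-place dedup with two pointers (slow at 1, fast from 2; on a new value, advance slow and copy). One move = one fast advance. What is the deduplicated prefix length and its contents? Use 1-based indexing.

(s=1,f=2) a[fast]=2≠a[slow]=1 write a[2]=2 → slow++,fast++
(s=2,f=3) a[fast]=2=a[slow] dup → fast++
(s=2,f=4) a[fast]=3≠a[slow]=2 write a[3]=3 → slow++,fast++
(s=3,f=5) a[fast]=4≠a[slow]=3 write a[4]=4 → slow++,fast++
(s=4,f=6) a[fast]=7≠a[slow]=4 write a[5]=7 → slow++,fast++
(s=5,f=7) a[fast]=7=a[slow] dup → fast++
(s=5,f=8) a[fast]=8≠a[slow]=7 write a[6]=8 → slow++,fast++
(s=6,f=9) a[fast]=8=a[slow] dup → fast++
(s=6,f=10) a[fast]=9≠a[slow]=8 write a[7]=9 → slow++,fast++
(s=7,f=11) a[fast]=9=a[slow] dup → fast++
(s=7,f=12) a[fast]=10≠a[slow]=9 write a[8]=10 → slow++,fast++
(s=8,f=13) a[fast]=11≠a[slow]=10 write a[9]=11 → slow++,fast++
(s=9,f=14) a[fast]=12≠a[slow]=11 write a[10]=12 → slow++,fast++
(s=10,f=15) a[fast]=13≠a[slow]=12 write a[11]=13 → slow++,fast++
(s=11,f=16) a[fast]=13=a[slow] dup → fast++
(s=11,f=17) a[fast]=14≠a[slow]=13 write a[12]=14 → slow++,fast++

length 12; prefix = [1, 2, 3, 4, 7, 8, 9, 10, 11, 12, 13, 14]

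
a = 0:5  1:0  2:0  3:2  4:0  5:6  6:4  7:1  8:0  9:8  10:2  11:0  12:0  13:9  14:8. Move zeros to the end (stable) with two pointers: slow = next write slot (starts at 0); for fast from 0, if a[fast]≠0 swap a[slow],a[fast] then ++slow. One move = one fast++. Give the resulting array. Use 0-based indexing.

(s=0,f=0) a[fast]=5≠0 swap→a[0]=5 → slow++,fast++
(s=1,f=1) a[fast]=0 → fast++
(s=1,f=2) a[fast]=0 → fast++
(s=1,f=3) a[fast]=2≠0 swap→a[1]=2 → slow++,fast++
(s=2,f=4) a[fast]=0 → fast++
(s=2,f=5) a[fast]=6≠0 swap→a[2]=6 → slow++,fast++
(s=3,f=6) a[fast]=4≠0 swap→a[3]=4 → slow++,fast++
(s=4,f=7) a[fast]=1≠0 swap→a[4]=1 → slow++,fast++
(s=5,f=8) a[fast]=0 → fast++
(s=5,f=9) a[fast]=8≠0 swap→a[5]=8 → slow++,fast++
(s=6,f=10) a[fast]=2≠0 swap→a[6]=2 → slow++,fast++
(s=7,f=11) a[fast]=0 → fast++
(s=7,f=12) a[fast]=0 → fast++
(s=7,f=13) a[fast]=9≠0 swap→a[7]=9 → slow++,fast++
(s=8,f=14) a[fast]=8≠0 swap→a[8]=8 → slow++,fast++

[5, 2, 6, 4, 1, 8, 2, 9, 8, 0, 0, 0, 0, 0, 0]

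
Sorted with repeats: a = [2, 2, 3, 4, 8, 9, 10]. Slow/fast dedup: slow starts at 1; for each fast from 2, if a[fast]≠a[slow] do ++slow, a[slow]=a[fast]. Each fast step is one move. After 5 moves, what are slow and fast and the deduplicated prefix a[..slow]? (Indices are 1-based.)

slow=5, fast=7, prefix=[2, 3, 4, 8, 9]

(s=1,f=2) a[fast]=2=a[slow] dup → fast++
(s=1,f=3) a[fast]=3≠a[slow]=2 write a[2]=3 → slow++,fast++
(s=2,f=4) a[fast]=4≠a[slow]=3 write a[3]=4 → slow++,fast++
(s=3,f=5) a[fast]=8≠a[slow]=4 write a[4]=8 → slow++,fast++
(s=4,f=6) a[fast]=9≠a[slow]=8 write a[5]=9 → slow++,fast++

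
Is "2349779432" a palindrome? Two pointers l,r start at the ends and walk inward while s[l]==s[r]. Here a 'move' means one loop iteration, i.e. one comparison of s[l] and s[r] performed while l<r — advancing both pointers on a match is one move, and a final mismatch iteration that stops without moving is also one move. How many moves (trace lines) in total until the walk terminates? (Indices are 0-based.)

5 moves

[0,9] '2'=='2' → l++,r--
[1,8] '3'=='3' → l++,r--
[2,7] '4'=='4' → l++,r--
[3,6] '9'=='9' → l++,r--
[4,5] '7'=='7' → l++,r--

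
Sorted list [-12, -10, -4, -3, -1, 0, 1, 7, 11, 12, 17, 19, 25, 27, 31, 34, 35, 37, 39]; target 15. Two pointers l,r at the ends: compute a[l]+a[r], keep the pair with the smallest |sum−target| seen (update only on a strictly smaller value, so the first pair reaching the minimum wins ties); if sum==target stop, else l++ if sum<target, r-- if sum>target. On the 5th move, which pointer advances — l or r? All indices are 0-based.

r

l=0 r=18: -12+39=27 d=12 *, r--
l=0 r=17: -12+37=25 d=10 *, r--
l=0 r=16: -12+35=23 d=8 *, r--
l=0 r=15: -12+34=22 d=7 *, r--
l=0 r=14: -12+31=19 d=4 *, r--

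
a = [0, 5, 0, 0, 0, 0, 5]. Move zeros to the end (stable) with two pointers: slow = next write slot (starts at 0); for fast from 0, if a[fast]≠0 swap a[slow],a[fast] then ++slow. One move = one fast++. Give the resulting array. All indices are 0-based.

[5, 5, 0, 0, 0, 0, 0]

(s=0,f=0) a[fast]=0 → fast++
(s=0,f=1) a[fast]=5≠0 swap→a[0]=5 → slow++,fast++
(s=1,f=2) a[fast]=0 → fast++
(s=1,f=3) a[fast]=0 → fast++
(s=1,f=4) a[fast]=0 → fast++
(s=1,f=5) a[fast]=0 → fast++
(s=1,f=6) a[fast]=5≠0 swap→a[1]=5 → slow++,fast++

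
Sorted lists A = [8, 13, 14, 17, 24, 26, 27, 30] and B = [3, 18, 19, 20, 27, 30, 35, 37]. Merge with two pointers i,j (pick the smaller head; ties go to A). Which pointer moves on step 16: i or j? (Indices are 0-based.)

j

i=0 j=0: A[i]=8>B[j]=3 take 3, j++
i=0 j=1: A[i]=8<=B[j]=18 take 8, i++
i=1 j=1: A[i]=13<=B[j]=18 take 13, i++
i=2 j=1: A[i]=14<=B[j]=18 take 14, i++
i=3 j=1: A[i]=17<=B[j]=18 take 17, i++
i=4 j=1: A[i]=24>B[j]=18 take 18, j++
i=4 j=2: A[i]=24>B[j]=19 take 19, j++
i=4 j=3: A[i]=24>B[j]=20 take 20, j++
i=4 j=4: A[i]=24<=B[j]=27 take 24, i++
i=5 j=4: A[i]=26<=B[j]=27 take 26, i++
i=6 j=4: A[i]=27<=B[j]=27 take 27, i++
i=7 j=4: A[i]=30>B[j]=27 take 27, j++
i=7 j=5: A[i]=30<=B[j]=30 take 30, i++
i=8 j=5: A done, take B[j]=30, j++
i=8 j=6: A done, take B[j]=35, j++
i=8 j=7: A done, take B[j]=37, j++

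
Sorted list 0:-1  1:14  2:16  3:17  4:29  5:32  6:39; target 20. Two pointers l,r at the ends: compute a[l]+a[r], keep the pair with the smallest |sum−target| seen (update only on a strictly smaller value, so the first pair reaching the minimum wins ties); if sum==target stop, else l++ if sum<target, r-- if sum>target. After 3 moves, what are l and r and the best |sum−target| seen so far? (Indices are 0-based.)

[0,6] -1+39=38 d=18 * → r--
[0,5] -1+32=31 d=11 * → r--
[0,4] -1+29=28 d=8 * → r--

l=0, r=3, best |Δ|=8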